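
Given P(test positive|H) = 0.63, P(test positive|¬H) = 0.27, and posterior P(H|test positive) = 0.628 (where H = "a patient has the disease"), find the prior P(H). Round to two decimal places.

P(H) = 0.42

In odds form, posterior odds = prior odds × likelihood ratio, so prior odds = posterior odds ÷ LR.
Posterior odds = 0.628/(1−0.628) = 1.6882. LR = 0.63/0.27 = 2.3333.
Prior odds = 1.6882/2.3333 = 0.7235, so P(H) = 0.7235/(1+0.7235) ≈ 0.42.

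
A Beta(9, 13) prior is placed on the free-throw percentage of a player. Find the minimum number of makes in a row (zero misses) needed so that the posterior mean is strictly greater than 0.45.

k = 2

After k makes and 0 misses the posterior is Beta(9+k, 13), with mean (9+k)/(9+13+k).
Set (9+k)/(22+k) > 0.45 and solve: k > (0.45·22 − 9)/(1 − 0.45) = 1.636.
The smallest integer exceeding 1.636 is 2.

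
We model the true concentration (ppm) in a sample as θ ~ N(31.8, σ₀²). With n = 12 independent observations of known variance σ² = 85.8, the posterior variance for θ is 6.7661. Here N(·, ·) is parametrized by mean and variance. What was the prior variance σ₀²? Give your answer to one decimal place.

σ₀² = 126.0

Posterior precision equals prior precision plus data precision: 1/σ_n² = 1/σ₀² + n/σ².
So 1/σ₀² = 1/6.7661 − 12/85.8 = 0.147796 − 0.139860 = 0.007936.
Hence σ₀² = 1/0.007936 ≈ 126.0.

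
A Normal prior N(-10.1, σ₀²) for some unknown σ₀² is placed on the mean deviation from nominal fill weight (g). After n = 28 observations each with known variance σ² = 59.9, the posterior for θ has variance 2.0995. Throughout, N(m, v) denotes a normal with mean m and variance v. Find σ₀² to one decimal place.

σ₀² = 112.9

For the Normal–Normal model with known σ², precisions add: τ_n = τ₀ + n/σ².
So 1/σ₀² = 1/2.0995 − 28/59.9 = 0.476304 − 0.467446 = 0.008858.
Hence σ₀² = 1/0.008858 ≈ 112.9.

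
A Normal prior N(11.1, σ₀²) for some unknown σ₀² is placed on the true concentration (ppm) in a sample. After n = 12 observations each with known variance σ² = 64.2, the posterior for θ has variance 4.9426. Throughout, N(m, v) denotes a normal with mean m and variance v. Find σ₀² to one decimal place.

Posterior precision equals prior precision plus data precision: 1/σ_n² = 1/σ₀² + n/σ².
So 1/σ₀² = 1/4.9426 − 12/64.2 = 0.202323 − 0.186916 = 0.015407.
Hence σ₀² = 1/0.015407 ≈ 64.9.

σ₀² = 64.9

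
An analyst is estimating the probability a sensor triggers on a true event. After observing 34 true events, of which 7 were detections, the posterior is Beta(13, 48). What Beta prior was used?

Beta(6, 21)

Under Beta–binomial conjugacy the posterior parameters are (a+s, b+f).
Subtract the data counts: 13−7=6, 48−27=21.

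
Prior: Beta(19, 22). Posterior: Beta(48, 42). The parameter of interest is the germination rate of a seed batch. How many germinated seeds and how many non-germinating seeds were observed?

Under Beta–binomial conjugacy the posterior parameters are (α+s, β+f).
Match parameters: s=48−19=29, f=42−22=20.

29 germinated seeds and 20 non-germinating seeds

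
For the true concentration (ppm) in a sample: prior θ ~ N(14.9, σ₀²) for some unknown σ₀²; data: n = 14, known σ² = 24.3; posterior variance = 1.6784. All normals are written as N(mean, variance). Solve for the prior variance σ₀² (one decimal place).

Posterior precision equals prior precision plus data precision: 1/σ_n² = 1/σ₀² + n/σ².
So 1/σ₀² = 1/1.6784 − 14/24.3 = 0.595806 − 0.576132 = 0.019674.
Hence σ₀² = 1/0.019674 ≈ 50.8.

σ₀² = 50.8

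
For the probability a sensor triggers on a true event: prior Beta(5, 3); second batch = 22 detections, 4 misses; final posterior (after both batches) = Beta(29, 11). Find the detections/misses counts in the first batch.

2 detections and 4 misses

Because Beta–binomial updating is additive in the counts, the combined data contributed (α_post−α_prior, β_post−β_prior) successes and failures.
Total across both batches: 29−5=24 detections, 11−3=8 misses.
Subtract the second batch: 24−22=2 detections and 8−4=4 misses.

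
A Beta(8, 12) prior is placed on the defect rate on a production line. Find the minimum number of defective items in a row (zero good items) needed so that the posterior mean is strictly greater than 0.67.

After k defective items and 0 good items the posterior is Beta(8+k, 12), with mean (8+k)/(8+12+k).
Set (8+k)/(20+k) > 0.67 and solve: k > (0.67·20 − 8)/(1 − 0.67) = 16.364.
The smallest integer exceeding 16.364 is 17.

k = 17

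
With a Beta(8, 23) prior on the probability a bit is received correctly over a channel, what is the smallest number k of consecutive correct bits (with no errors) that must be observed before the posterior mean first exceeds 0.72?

After k correct bits and 0 errors the posterior is Beta(8+k, 23), with mean (8+k)/(8+23+k).
Set (8+k)/(31+k) > 0.72 and solve: k > (0.72·31 − 8)/(1 − 0.72) = 51.143.
The smallest integer exceeding 51.143 is 52.

k = 52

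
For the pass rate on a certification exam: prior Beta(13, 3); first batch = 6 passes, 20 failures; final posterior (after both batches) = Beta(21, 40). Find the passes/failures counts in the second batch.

Sequential conjugate updates are equivalent to a single update on the pooled data, so total successes = posterior α − prior α and total failures = posterior β − prior β.
Total across both batches: 21−13=8 passes, 40−3=37 failures.
Subtract the first batch: 8−6=2 passes and 37−20=17 failures.

2 passes and 17 failures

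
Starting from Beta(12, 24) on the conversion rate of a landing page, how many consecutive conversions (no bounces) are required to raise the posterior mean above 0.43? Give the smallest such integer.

After k conversions and 0 bounces the posterior is Beta(12+k, 24), with mean (12+k)/(12+24+k).
Set (12+k)/(36+k) > 0.43 and solve: k > (0.43·36 − 12)/(1 − 0.43) = 6.105.
The smallest integer exceeding 6.105 is 7.

k = 7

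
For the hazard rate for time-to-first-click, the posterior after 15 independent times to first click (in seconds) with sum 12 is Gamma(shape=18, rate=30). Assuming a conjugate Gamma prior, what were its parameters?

Gamma(shape=3, rate=18)

Gamma–exponential conjugacy: posterior shape = α + n, posterior rate = β + Σtᵢ.
So α = 18 − 15 = 3 and β = 30 − 12 = 18.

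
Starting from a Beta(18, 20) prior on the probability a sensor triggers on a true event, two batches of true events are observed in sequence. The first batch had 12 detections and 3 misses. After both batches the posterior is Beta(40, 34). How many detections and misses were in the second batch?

10 detections and 11 misses

Sequential conjugate updates are equivalent to a single update on the pooled data, so total successes = posterior α − prior α and total failures = posterior β − prior β.
Total across both batches: 40−18=22 detections, 34−20=14 misses.
Subtract the first batch: 22−12=10 detections and 14−3=11 misses.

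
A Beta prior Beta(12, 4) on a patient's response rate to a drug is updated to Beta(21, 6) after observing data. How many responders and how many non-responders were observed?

Under Beta–binomial conjugacy the posterior parameters are (α+s, β+f).
So s = 21 − 12 = 9 and f = 6 − 4 = 2.

9 responders and 2 non-responders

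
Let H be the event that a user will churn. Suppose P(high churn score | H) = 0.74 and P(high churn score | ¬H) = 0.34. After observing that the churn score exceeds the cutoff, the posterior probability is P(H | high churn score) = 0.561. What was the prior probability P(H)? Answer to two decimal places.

Bayes' rule in odds form gives O(H|E) = O(H)·[P(E|H)/P(E|¬H)], hence O(H) = O(H|E)/LR.
Posterior odds = 0.561/(1−0.561) = 1.2779. LR = 0.74/0.34 = 2.1765.
Prior odds = 1.2779/2.1765 = 0.5871, so P(H) = 0.5871/(1+0.5871) ≈ 0.37.

P(H) = 0.37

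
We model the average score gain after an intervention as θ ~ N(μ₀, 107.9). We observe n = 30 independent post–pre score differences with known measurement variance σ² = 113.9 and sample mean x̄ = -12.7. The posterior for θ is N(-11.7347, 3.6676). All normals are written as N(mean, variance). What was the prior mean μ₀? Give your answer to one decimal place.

μ₀ = 15.7

With known observation variance, the Normal–Normal posterior has precision τ_n = τ₀ + n/σ² and mean μ_n = (τ₀μ₀ + (n/σ²)x̄)/τ_n.
Here τ₀ = 1/107.9 = 0.009268 and τ_data = 30/113.9 = 0.263389, so τ_n = 0.272657.
Rearranging for μ₀: μ₀ = (μ_n·τ_n − τ_data·x̄)/τ₀ = (-11.7347·0.272657 − 0.263389·-12.7) / 0.009268 = 0.145492/0.009268 ≈ 15.7.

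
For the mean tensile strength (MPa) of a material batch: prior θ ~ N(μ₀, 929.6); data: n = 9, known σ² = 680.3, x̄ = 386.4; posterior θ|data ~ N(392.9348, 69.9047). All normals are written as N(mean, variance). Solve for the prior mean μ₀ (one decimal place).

With known observation variance, the Normal–Normal posterior has precision τ_n = τ₀ + n/σ² and mean μ_n = (τ₀μ₀ + (n/σ²)x̄)/τ_n.
Here τ₀ = 1/929.6 = 0.001076 and τ_data = 9/680.3 = 0.013229, so τ_n = 0.014305.
Rearranging for μ₀: μ₀ = (μ_n·τ_n − τ_data·x̄)/τ₀ = (392.9348·0.014305 − 0.013229·386.4) / 0.001076 = 0.509247/0.001076 ≈ 473.3.

μ₀ = 473.3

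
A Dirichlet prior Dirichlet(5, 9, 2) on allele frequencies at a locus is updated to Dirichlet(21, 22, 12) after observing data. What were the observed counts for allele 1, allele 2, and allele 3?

counts (16, 13, 10)

For a Dirichlet(α) prior with multinomial counts c, the posterior is Dirichlet(α + c) componentwise.
Counts are posterior − prior componentwise: 21−5=16, 22−9=13, 12−2=10.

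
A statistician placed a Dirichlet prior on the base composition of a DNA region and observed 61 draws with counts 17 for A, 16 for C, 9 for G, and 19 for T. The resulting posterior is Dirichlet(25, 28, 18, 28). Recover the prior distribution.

Dirichlet(8, 12, 9, 9)

For a Dirichlet(α) prior with multinomial counts c, the posterior is Dirichlet(α + c) componentwise.
Subtract each count from the matching posterior parameter: 25−17=8, 28−16=12, 18−9=9, 28−19=9.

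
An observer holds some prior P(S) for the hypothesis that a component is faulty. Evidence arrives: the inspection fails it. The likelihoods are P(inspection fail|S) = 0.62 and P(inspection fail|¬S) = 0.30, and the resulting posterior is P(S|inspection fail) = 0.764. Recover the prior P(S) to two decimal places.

In odds form, posterior odds = prior odds × likelihood ratio, so prior odds = posterior odds ÷ LR.
Posterior odds = 0.764/(1−0.764) = 3.2373. LR = 0.62/0.30 = 2.0667.
Prior odds = 3.2373/2.0667 = 1.5664, so P(S) = 1.5664/(1+1.5664) ≈ 0.61.

P(S) = 0.61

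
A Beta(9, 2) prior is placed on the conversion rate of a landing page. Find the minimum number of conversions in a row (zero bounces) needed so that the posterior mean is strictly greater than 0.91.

k = 12

After k conversions and 0 bounces the posterior is Beta(9+k, 2), with mean (9+k)/(9+2+k).
Set (9+k)/(11+k) > 0.91 and solve: k > (0.91·11 − 9)/(1 − 0.91) = 11.222.
The smallest integer exceeding 11.222 is 12.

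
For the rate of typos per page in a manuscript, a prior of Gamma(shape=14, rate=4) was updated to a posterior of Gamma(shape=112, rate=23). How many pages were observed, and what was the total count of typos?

Gamma–Poisson conjugacy: posterior shape = α + Σxᵢ, posterior rate = β + n.
Matching: Σxᵢ = 112 − 14 = 98 and n = 23 − 4 = 19.

n = 19 pages with total 98 typos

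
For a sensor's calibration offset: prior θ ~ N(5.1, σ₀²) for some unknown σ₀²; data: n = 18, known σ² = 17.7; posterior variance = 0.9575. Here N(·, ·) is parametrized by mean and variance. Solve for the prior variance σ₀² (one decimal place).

σ₀² = 36.4

For the Normal–Normal model with known σ², precisions add: τ_n = τ₀ + n/σ².
So 1/σ₀² = 1/0.9575 − 18/17.7 = 1.044386 − 1.016949 = 0.027437.
Hence σ₀² = 1/0.027437 ≈ 36.4.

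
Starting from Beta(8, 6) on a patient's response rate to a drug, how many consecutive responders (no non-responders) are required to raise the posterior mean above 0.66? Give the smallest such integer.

k = 4

After k responders and 0 non-responders the posterior is Beta(8+k, 6), with mean (8+k)/(8+6+k).
Set (8+k)/(14+k) > 0.66 and solve: k > (0.66·14 − 8)/(1 − 0.66) = 3.647.
The smallest integer exceeding 3.647 is 4.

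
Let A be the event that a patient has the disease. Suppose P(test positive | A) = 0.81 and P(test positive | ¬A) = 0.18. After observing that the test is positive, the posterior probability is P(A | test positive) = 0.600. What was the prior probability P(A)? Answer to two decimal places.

P(A) = 0.25

In odds form, posterior odds = prior odds × likelihood ratio, so prior odds = posterior odds ÷ LR.
Posterior odds = 0.600/(1−0.600) = 1.5000. LR = 0.81/0.18 = 4.5000.
Prior odds = 1.5000/4.5000 = 0.3333, so P(A) = 0.3333/(1+0.3333) ≈ 0.25.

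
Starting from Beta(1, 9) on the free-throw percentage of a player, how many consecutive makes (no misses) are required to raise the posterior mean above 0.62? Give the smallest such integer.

k = 14

After k makes and 0 misses the posterior is Beta(1+k, 9), with mean (1+k)/(1+9+k).
Set (1+k)/(10+k) > 0.62 and solve: k > (0.62·10 − 1)/(1 − 0.62) = 13.684.
The smallest integer exceeding 13.684 is 14, and checking k=14: (15)/(24) = 0.6250 > 0.62.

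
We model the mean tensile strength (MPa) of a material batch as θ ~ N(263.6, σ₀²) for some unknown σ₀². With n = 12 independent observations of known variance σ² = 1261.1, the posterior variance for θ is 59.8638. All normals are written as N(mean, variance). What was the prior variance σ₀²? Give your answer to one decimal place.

σ₀² = 139.1

For the Normal–Normal model with known σ², precisions add: τ_n = τ₀ + n/σ².
So 1/σ₀² = 1/59.8638 − 12/1261.1 = 0.016705 − 0.009516 = 0.007189.
Hence σ₀² = 1/0.007189 ≈ 139.1.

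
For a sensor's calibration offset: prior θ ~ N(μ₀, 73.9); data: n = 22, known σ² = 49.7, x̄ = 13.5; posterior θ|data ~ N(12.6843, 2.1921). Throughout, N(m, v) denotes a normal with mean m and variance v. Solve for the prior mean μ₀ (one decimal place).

μ₀ = -14.0

With known observation variance, the Normal–Normal posterior has precision τ_n = τ₀ + n/σ² and mean μ_n = (τ₀μ₀ + (n/σ²)x̄)/τ_n.
Here τ₀ = 1/73.9 = 0.013532 and τ_data = 22/49.7 = 0.442656, so τ_n = 0.456188.
Rearranging for μ₀: μ₀ = (μ_n·τ_n − τ_data·x̄)/τ₀ = (12.6843·0.456188 − 0.442656·13.5) / 0.013532 = -0.189431/0.013532 ≈ -14.0.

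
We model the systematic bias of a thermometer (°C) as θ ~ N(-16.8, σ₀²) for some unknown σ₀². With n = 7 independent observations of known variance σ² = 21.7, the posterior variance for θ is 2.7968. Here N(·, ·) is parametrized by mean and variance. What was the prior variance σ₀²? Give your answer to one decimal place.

For the Normal–Normal model with known σ², precisions add: τ_n = τ₀ + n/σ².
So 1/σ₀² = 1/2.7968 − 7/21.7 = 0.357551 − 0.322581 = 0.034970.
Hence σ₀² = 1/0.034970 ≈ 28.6.

σ₀² = 28.6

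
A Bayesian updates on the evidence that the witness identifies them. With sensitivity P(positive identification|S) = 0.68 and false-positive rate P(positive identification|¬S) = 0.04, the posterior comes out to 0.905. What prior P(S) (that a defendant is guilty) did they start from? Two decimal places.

Bayes' rule in odds form gives O(S|E) = O(S)·[P(E|S)/P(E|¬S)], hence O(S) = O(S|E)/LR.
Posterior odds = 0.905/(1−0.905) = 9.5263. LR = 0.68/0.04 = 17.0000.
Prior odds = 9.5263/17.0000 = 0.5604, so P(S) = 0.5604/(1+0.5604) ≈ 0.36.

P(S) = 0.36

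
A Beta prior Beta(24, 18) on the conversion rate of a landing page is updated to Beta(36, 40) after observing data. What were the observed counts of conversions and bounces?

A Beta(α, β) prior with s successes and f failures in binomial data gives a Beta(α+s, β+f) posterior.
So s = 36 − 24 = 12 and f = 40 − 18 = 22.

12 conversions and 22 bounces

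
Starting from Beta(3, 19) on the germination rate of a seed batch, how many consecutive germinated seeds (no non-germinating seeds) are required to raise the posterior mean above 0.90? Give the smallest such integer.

After k germinated seeds and 0 non-germinating seeds the posterior is Beta(3+k, 19), with mean (3+k)/(3+19+k).
Set (3+k)/(22+k) > 0.90 and solve: k > (0.90·22 − 3)/(1 − 0.90) = 168.000.
The smallest integer exceeding 168.000 is 169, and checking k=169: (172)/(191) = 0.9005 > 0.90.

k = 169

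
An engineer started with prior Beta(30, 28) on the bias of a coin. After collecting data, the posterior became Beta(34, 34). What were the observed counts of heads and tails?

4 heads and 6 tails

Under Beta–binomial conjugacy the posterior parameters are (α+s, β+f).
So s = 34 − 30 = 4 and f = 34 − 28 = 6.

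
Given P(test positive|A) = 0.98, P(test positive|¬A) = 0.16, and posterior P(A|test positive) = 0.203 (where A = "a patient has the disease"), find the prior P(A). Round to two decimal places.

P(A) = 0.04

In odds form, posterior odds = prior odds × likelihood ratio, so prior odds = posterior odds ÷ LR.
Posterior odds = 0.203/(1−0.203) = 0.2547. LR = 0.98/0.16 = 6.1250.
Prior odds = 0.2547/6.1250 = 0.0416, so P(A) = 0.0416/(1+0.0416) ≈ 0.04.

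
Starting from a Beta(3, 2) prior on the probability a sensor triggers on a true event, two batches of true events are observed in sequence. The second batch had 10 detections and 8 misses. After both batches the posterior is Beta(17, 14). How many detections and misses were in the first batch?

4 detections and 4 misses

Because Beta–binomial updating is additive in the counts, the combined data contributed (α_post−α_prior, β_post−β_prior) successes and failures.
Total across both batches: 17−3=14 detections, 14−2=12 misses.
Subtract the second batch: 14−10=4 detections and 12−8=4 misses.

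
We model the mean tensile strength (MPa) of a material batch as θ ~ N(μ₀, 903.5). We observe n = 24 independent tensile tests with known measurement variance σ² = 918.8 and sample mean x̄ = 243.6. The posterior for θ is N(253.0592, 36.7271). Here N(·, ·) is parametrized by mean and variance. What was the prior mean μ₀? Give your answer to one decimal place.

The posterior mean is a precision-weighted average: μ_n = (τ₀μ₀ + τ_data·x̄)/(τ₀+τ_data), with τ₀=1/σ₀² and τ_data=n/σ².
Here τ₀ = 1/903.5 = 0.001107 and τ_data = 24/918.8 = 0.026121, so τ_n = 0.027228.
Rearranging for μ₀: μ₀ = (μ_n·τ_n − τ_data·x̄)/τ₀ = (253.0592·0.027228 − 0.026121·243.6) / 0.001107 = 0.527220/0.001107 ≈ 476.3.

μ₀ = 476.3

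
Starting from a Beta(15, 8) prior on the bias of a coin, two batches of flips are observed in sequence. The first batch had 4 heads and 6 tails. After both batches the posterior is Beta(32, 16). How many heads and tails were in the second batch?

Sequential conjugate updates are equivalent to a single update on the pooled data, so total successes = posterior α − prior α and total failures = posterior β − prior β.
Total across both batches: 32−15=17 heads, 16−8=8 tails.
Subtract the first batch: 17−4=13 heads and 8−6=2 tails.

13 heads and 2 tails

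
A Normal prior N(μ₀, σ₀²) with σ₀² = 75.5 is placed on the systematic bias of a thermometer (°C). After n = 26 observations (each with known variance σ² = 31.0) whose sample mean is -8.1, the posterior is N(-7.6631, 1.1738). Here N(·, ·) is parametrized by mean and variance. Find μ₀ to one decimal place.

With known observation variance, the Normal–Normal posterior has precision τ_n = τ₀ + n/σ² and mean μ_n = (τ₀μ₀ + (n/σ²)x̄)/τ_n.
Here τ₀ = 1/75.5 = 0.013245 and τ_data = 26/31.0 = 0.838710, so τ_n = 0.851955.
Rearranging for μ₀: μ₀ = (μ_n·τ_n − τ_data·x̄)/τ₀ = (-7.6631·0.851955 − 0.838710·-8.1) / 0.013245 = 0.264935/0.013245 ≈ 20.0.

μ₀ = 20.0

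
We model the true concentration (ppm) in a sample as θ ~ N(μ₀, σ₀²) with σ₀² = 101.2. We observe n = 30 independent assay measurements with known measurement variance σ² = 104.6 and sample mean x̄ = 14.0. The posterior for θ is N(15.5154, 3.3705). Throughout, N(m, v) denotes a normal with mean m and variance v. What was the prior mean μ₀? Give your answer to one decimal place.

The posterior mean is a precision-weighted average: μ_n = (τ₀μ₀ + τ_data·x̄)/(τ₀+τ_data), with τ₀=1/σ₀² and τ_data=n/σ².
Here τ₀ = 1/101.2 = 0.009881 and τ_data = 30/104.6 = 0.286807, so τ_n = 0.296688.
Rearranging for μ₀: μ₀ = (μ_n·τ_n − τ_data·x̄)/τ₀ = (15.5154·0.296688 − 0.286807·14.0) / 0.009881 = 0.587935/0.009881 ≈ 59.5.

μ₀ = 59.5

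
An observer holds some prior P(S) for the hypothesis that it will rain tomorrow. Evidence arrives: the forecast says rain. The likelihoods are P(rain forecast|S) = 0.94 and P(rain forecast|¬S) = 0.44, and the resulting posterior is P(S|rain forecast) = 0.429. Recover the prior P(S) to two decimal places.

P(S) = 0.26

In odds form, posterior odds = prior odds × likelihood ratio, so prior odds = posterior odds ÷ LR.
Posterior odds = 0.429/(1−0.429) = 0.7513. LR = 0.94/0.44 = 2.1364.
Prior odds = 0.7513/2.1364 = 0.3517, so P(S) = 0.3517/(1+0.3517) ≈ 0.26.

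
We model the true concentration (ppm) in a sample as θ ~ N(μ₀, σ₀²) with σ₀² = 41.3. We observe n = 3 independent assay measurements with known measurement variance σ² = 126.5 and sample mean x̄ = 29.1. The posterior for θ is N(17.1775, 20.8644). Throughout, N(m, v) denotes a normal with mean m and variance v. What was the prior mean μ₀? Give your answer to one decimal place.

With known observation variance, the Normal–Normal posterior has precision τ_n = τ₀ + n/σ² and mean μ_n = (τ₀μ₀ + (n/σ²)x̄)/τ_n.
Here τ₀ = 1/41.3 = 0.024213 and τ_data = 3/126.5 = 0.023715, so τ_n = 0.047928.
Rearranging for μ₀: μ₀ = (μ_n·τ_n − τ_data·x̄)/τ₀ = (17.1775·0.047928 − 0.023715·29.1) / 0.024213 = 0.133177/0.024213 ≈ 5.5.

μ₀ = 5.5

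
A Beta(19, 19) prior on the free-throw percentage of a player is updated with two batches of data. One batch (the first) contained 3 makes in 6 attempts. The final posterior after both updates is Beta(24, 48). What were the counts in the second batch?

2 makes and 26 misses

Sequential conjugate updates are equivalent to a single update on the pooled data, so total successes = posterior α − prior α and total failures = posterior β − prior β.
Total across both batches: 24−19=5 makes, 48−19=29 misses.
Subtract the first batch: 5−3=2 makes and 29−3=26 misses.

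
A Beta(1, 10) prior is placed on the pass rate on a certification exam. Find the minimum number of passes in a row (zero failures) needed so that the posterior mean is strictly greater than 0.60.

After k passes and 0 failures the posterior is Beta(1+k, 10), with mean (1+k)/(1+10+k).
Set (1+k)/(11+k) > 0.60 and solve: k > (0.60·11 − 1)/(1 − 0.60) = 14.000.
The smallest integer exceeding 14.000 is 15.

k = 15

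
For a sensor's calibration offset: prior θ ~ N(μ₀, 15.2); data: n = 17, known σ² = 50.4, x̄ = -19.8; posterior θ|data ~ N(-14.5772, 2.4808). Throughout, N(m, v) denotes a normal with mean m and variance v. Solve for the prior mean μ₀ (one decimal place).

μ₀ = 12.2

The posterior mean is a precision-weighted average: μ_n = (τ₀μ₀ + τ_data·x̄)/(τ₀+τ_data), with τ₀=1/σ₀² and τ_data=n/σ².
Here τ₀ = 1/15.2 = 0.065789 and τ_data = 17/50.4 = 0.337302, so τ_n = 0.403091.
Rearranging for μ₀: μ₀ = (μ_n·τ_n − τ_data·x̄)/τ₀ = (-14.5772·0.403091 − 0.337302·-19.8) / 0.065789 = 0.802641/0.065789 ≈ 12.2.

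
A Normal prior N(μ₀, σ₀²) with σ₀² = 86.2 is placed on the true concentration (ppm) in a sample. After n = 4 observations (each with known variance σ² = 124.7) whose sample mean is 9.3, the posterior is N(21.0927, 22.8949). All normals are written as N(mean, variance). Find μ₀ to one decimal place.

μ₀ = 53.7

The posterior mean is a precision-weighted average: μ_n = (τ₀μ₀ + τ_data·x̄)/(τ₀+τ_data), with τ₀=1/σ₀² and τ_data=n/σ².
Here τ₀ = 1/86.2 = 0.011601 and τ_data = 4/124.7 = 0.032077, so τ_n = 0.043678.
Rearranging for μ₀: μ₀ = (μ_n·τ_n − τ_data·x̄)/τ₀ = (21.0927·0.043678 − 0.032077·9.3) / 0.011601 = 0.622971/0.011601 ≈ 53.7.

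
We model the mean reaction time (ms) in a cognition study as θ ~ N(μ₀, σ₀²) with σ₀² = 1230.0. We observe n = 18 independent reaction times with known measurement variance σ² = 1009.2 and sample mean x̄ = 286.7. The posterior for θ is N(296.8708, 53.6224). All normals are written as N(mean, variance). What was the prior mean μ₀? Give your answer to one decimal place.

With known observation variance, the Normal–Normal posterior has precision τ_n = τ₀ + n/σ² and mean μ_n = (τ₀μ₀ + (n/σ²)x̄)/τ_n.
Here τ₀ = 1/1230.0 = 0.000813 and τ_data = 18/1009.2 = 0.017836, so τ_n = 0.018649.
Rearranging for μ₀: μ₀ = (μ_n·τ_n − τ_data·x̄)/τ₀ = (296.8708·0.018649 − 0.017836·286.7) / 0.000813 = 0.422762/0.000813 ≈ 520.0.

μ₀ = 520.0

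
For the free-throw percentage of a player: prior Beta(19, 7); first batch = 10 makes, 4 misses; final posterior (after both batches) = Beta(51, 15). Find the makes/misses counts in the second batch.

22 makes and 4 misses

Because Beta–binomial updating is additive in the counts, the combined data contributed (α_post−α_prior, β_post−β_prior) successes and failures.
Total across both batches: 51−19=32 makes, 15−7=8 misses.
Subtract the first batch: 32−10=22 makes and 8−4=4 misses.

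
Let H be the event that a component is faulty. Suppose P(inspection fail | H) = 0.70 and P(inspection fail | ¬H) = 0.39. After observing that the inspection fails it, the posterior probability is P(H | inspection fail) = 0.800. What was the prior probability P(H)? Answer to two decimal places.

In odds form, posterior odds = prior odds × likelihood ratio, so prior odds = posterior odds ÷ LR.
Posterior odds = 0.800/(1−0.800) = 4.0000. LR = 0.70/0.39 = 1.7949.
Prior odds = 4.0000/1.7949 = 2.2285, so P(H) = 2.2285/(1+2.2285) ≈ 0.69.

P(H) = 0.69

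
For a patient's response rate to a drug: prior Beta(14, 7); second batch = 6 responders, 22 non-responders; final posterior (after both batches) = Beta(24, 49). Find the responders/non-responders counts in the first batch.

Sequential conjugate updates are equivalent to a single update on the pooled data, so total successes = posterior α − prior α and total failures = posterior β − prior β.
Total across both batches: 24−14=10 responders, 49−7=42 non-responders.
Subtract the second batch: 10−6=4 responders and 42−22=20 non-responders.

4 responders and 20 non-responders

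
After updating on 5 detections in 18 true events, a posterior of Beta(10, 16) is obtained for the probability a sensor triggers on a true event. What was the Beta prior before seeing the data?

Beta(5, 3)

Beta is conjugate to the binomial likelihood: posterior = Beta(α+s, β+f).
So α = 10 − 5 = 5 and β = 16 − 13 = 3.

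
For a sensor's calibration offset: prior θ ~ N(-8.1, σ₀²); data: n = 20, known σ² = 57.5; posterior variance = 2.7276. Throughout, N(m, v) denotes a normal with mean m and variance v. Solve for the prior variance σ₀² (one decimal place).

σ₀² = 53.2

Posterior precision equals prior precision plus data precision: 1/σ_n² = 1/σ₀² + n/σ².
So 1/σ₀² = 1/2.7276 − 20/57.5 = 0.366623 − 0.347826 = 0.018797.
Hence σ₀² = 1/0.018797 ≈ 53.2.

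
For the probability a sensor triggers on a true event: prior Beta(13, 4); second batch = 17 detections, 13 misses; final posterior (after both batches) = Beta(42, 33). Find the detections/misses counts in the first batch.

12 detections and 16 misses

Sequential conjugate updates are equivalent to a single update on the pooled data, so total successes = posterior α − prior α and total failures = posterior β − prior β.
Total across both batches: 42−13=29 detections, 33−4=29 misses.
Subtract the second batch: 29−17=12 detections and 29−13=16 misses.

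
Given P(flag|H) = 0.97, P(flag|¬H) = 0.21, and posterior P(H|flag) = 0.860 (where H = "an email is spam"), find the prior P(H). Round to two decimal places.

P(H) = 0.57

Bayes' rule in odds form gives O(H|E) = O(H)·[P(E|H)/P(E|¬H)], hence O(H) = O(H|E)/LR.
Posterior odds = 0.860/(1−0.860) = 6.1429. LR = 0.97/0.21 = 4.6190.
Prior odds = 6.1429/4.6190 = 1.3299, so P(H) = 1.3299/(1+1.3299) ≈ 0.57.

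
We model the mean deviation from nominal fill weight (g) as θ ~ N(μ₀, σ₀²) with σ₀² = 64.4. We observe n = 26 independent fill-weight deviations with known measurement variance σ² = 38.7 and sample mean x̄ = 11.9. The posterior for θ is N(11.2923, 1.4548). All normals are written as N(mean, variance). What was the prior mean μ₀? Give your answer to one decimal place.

μ₀ = -15.0

The posterior mean is a precision-weighted average: μ_n = (τ₀μ₀ + τ_data·x̄)/(τ₀+τ_data), with τ₀=1/σ₀² and τ_data=n/σ².
Here τ₀ = 1/64.4 = 0.015528 and τ_data = 26/38.7 = 0.671835, so τ_n = 0.687363.
Rearranging for μ₀: μ₀ = (μ_n·τ_n − τ_data·x̄)/τ₀ = (11.2923·0.687363 − 0.671835·11.9) / 0.015528 = -0.232927/0.015528 ≈ -15.0.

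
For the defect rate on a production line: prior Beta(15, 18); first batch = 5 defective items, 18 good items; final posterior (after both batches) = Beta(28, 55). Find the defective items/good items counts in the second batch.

8 defective items and 19 good items

Sequential conjugate updates are equivalent to a single update on the pooled data, so total successes = posterior α − prior α and total failures = posterior β − prior β.
Total across both batches: 28−15=13 defective items, 55−18=37 good items.
Subtract the first batch: 13−5=8 defective items and 37−18=19 good items.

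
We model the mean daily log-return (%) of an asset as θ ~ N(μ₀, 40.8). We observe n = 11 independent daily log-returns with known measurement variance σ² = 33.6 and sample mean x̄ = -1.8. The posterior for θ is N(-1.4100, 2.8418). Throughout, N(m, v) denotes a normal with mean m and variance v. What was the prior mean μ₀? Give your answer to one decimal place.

μ₀ = 3.8

With known observation variance, the Normal–Normal posterior has precision τ_n = τ₀ + n/σ² and mean μ_n = (τ₀μ₀ + (n/σ²)x̄)/τ_n.
Here τ₀ = 1/40.8 = 0.024510 and τ_data = 11/33.6 = 0.327381, so τ_n = 0.351891.
Rearranging for μ₀: μ₀ = (μ_n·τ_n − τ_data·x̄)/τ₀ = (-1.4100·0.351891 − 0.327381·-1.8) / 0.024510 = 0.093119/0.024510 ≈ 3.8.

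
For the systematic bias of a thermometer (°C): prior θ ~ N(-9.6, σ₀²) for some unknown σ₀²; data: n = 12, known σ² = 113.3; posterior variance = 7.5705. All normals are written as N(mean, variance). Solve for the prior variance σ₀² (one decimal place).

σ₀² = 38.2

For the Normal–Normal model with known σ², precisions add: τ_n = τ₀ + n/σ².
So 1/σ₀² = 1/7.5705 − 12/113.3 = 0.132092 − 0.105914 = 0.026178.
Hence σ₀² = 1/0.026178 ≈ 38.2.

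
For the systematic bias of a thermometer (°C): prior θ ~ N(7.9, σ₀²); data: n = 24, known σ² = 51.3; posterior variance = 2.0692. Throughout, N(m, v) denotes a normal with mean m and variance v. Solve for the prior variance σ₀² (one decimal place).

For the Normal–Normal model with known σ², precisions add: τ_n = τ₀ + n/σ².
So 1/σ₀² = 1/2.0692 − 24/51.3 = 0.483279 − 0.467836 = 0.015443.
Hence σ₀² = 1/0.015443 ≈ 64.8.

σ₀² = 64.8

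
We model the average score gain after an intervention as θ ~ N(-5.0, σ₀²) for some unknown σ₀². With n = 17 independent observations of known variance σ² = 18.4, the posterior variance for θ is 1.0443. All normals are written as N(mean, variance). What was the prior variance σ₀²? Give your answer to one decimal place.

Posterior precision equals prior precision plus data precision: 1/σ_n² = 1/σ₀² + n/σ².
So 1/σ₀² = 1/1.0443 − 17/18.4 = 0.957579 − 0.923913 = 0.033666.
Hence σ₀² = 1/0.033666 ≈ 29.7.

σ₀² = 29.7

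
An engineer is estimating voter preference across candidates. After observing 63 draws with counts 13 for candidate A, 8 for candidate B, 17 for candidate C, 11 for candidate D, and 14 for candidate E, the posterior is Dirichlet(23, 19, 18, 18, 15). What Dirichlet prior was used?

Dirichlet(10, 11, 1, 7, 1)

For a Dirichlet(α) prior with multinomial counts c, the posterior is Dirichlet(α + c) componentwise.
Subtract each count from the matching posterior parameter: 23−13=10, 19−8=11, 18−17=1, 18−11=7, 15−14=1.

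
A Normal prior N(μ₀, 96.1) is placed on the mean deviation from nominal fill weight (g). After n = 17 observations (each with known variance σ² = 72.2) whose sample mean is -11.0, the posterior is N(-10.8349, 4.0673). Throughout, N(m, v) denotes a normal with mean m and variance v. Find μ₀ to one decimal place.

With known observation variance, the Normal–Normal posterior has precision τ_n = τ₀ + n/σ² and mean μ_n = (τ₀μ₀ + (n/σ²)x̄)/τ_n.
Here τ₀ = 1/96.1 = 0.010406 and τ_data = 17/72.2 = 0.235457, so τ_n = 0.245863.
Rearranging for μ₀: μ₀ = (μ_n·τ_n − τ_data·x̄)/τ₀ = (-10.8349·0.245863 − 0.235457·-11.0) / 0.010406 = -0.073874/0.010406 ≈ -7.1.

μ₀ = -7.1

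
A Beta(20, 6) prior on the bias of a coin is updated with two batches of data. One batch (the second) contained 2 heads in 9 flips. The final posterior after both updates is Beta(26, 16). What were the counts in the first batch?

4 heads and 3 tails

Because Beta–binomial updating is additive in the counts, the combined data contributed (α_post−α_prior, β_post−β_prior) successes and failures.
Total across both batches: 26−20=6 heads, 16−6=10 tails.
Subtract the second batch: 6−2=4 heads and 10−7=3 tails.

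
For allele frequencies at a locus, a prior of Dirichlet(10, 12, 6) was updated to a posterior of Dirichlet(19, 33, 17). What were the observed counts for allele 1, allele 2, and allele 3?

counts (9, 21, 11)

For a Dirichlet(α) prior with multinomial counts c, the posterior is Dirichlet(α + c) componentwise.
Counts are posterior − prior componentwise: 19−10=9, 33−12=21, 17−6=11.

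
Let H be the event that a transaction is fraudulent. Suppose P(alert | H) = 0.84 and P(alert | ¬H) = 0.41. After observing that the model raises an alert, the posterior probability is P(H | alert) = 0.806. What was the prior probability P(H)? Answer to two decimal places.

P(H) = 0.67

In odds form, posterior odds = prior odds × likelihood ratio, so prior odds = posterior odds ÷ LR.
Posterior odds = 0.806/(1−0.806) = 4.1546. LR = 0.84/0.41 = 2.0488.
Prior odds = 4.1546/2.0488 = 2.0278, so P(H) = 2.0278/(1+2.0278) ≈ 0.67.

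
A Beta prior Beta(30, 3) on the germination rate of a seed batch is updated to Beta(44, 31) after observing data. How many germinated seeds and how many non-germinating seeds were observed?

Under Beta–binomial conjugacy the posterior parameters are (a+s, b+f).
So s = 44 − 30 = 14 and f = 31 − 3 = 28.

14 germinated seeds and 28 non-germinating seeds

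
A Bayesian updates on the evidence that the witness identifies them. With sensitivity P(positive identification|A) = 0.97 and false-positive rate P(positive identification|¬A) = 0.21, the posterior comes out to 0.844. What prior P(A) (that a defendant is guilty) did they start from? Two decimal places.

P(A) = 0.54

Bayes' rule in odds form gives O(A|E) = O(A)·[P(E|A)/P(E|¬A)], hence O(A) = O(A|E)/LR.
Posterior odds = 0.844/(1−0.844) = 5.4103. LR = 0.97/0.21 = 4.6190.
Prior odds = 5.4103/4.6190 = 1.1713, so P(A) = 1.1713/(1+1.1713) ≈ 0.54.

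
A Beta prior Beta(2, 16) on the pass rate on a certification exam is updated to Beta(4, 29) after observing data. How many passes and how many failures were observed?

A Beta(α, β) prior with s successes and f failures in binomial data gives a Beta(α+s, β+f) posterior.
Match parameters: s=4−2=2, f=29−16=13.

2 passes and 13 failures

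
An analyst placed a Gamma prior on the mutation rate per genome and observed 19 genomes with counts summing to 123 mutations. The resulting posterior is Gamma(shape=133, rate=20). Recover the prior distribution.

Gamma–Poisson conjugacy: posterior shape = α + Σxᵢ, posterior rate = β + n.
So α = 133 − 123 = 10 and β = 20 − 19 = 1.

Gamma(shape=10, rate=1)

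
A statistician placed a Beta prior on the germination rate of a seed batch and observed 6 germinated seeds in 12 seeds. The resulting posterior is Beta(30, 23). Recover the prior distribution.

Under Beta–binomial conjugacy the posterior parameters are (a+s, b+f).
Subtract the data counts: 30−6=24, 23−6=17.

Beta(24, 17)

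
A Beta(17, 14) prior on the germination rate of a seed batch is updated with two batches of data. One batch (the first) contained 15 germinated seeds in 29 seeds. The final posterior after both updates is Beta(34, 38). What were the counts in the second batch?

Sequential conjugate updates are equivalent to a single update on the pooled data, so total successes = posterior α − prior α and total failures = posterior β − prior β.
Total across both batches: 34−17=17 germinated seeds, 38−14=24 non-germinating seeds.
Subtract the first batch: 17−15=2 germinated seeds and 24−14=10 non-germinating seeds.

2 germinated seeds and 10 non-germinating seeds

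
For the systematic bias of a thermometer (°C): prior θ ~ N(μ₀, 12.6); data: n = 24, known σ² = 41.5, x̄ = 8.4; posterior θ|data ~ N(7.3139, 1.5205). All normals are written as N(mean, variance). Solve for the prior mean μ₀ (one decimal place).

μ₀ = -0.6

With known observation variance, the Normal–Normal posterior has precision τ_n = τ₀ + n/σ² and mean μ_n = (τ₀μ₀ + (n/σ²)x̄)/τ_n.
Here τ₀ = 1/12.6 = 0.079365 and τ_data = 24/41.5 = 0.578313, so τ_n = 0.657678.
Rearranging for μ₀: μ₀ = (μ_n·τ_n − τ_data·x̄)/τ₀ = (7.3139·0.657678 − 0.578313·8.4) / 0.079365 = -0.047638/0.079365 ≈ -0.6.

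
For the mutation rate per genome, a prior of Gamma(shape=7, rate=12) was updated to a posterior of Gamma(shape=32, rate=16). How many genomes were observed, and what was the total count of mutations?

Gamma–Poisson conjugacy: posterior shape = α + Σxᵢ, posterior rate = β + n.
Matching: Σxᵢ = 32 − 7 = 25 and n = 16 − 12 = 4.

n = 4 genomes with total 25 mutations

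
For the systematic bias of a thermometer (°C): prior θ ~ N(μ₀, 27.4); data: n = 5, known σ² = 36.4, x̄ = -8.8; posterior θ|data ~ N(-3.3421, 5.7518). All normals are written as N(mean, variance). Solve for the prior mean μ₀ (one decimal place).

The posterior mean is a precision-weighted average: μ_n = (τ₀μ₀ + τ_data·x̄)/(τ₀+τ_data), with τ₀=1/σ₀² and τ_data=n/σ².
Here τ₀ = 1/27.4 = 0.036496 and τ_data = 5/36.4 = 0.137363, so τ_n = 0.173859.
Rearranging for μ₀: μ₀ = (μ_n·τ_n − τ_data·x̄)/τ₀ = (-3.3421·0.173859 − 0.137363·-8.8) / 0.036496 = 0.627740/0.036496 ≈ 17.2.

μ₀ = 17.2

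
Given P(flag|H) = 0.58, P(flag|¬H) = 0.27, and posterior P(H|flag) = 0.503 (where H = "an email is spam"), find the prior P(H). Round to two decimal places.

P(H) = 0.32

Bayes' rule in odds form gives O(H|E) = O(H)·[P(E|H)/P(E|¬H)], hence O(H) = O(H|E)/LR.
Posterior odds = 0.503/(1−0.503) = 1.0121. LR = 0.58/0.27 = 2.1481.
Prior odds = 1.0121/2.1481 = 0.4712, so P(H) = 0.4712/(1+0.4712) ≈ 0.32.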